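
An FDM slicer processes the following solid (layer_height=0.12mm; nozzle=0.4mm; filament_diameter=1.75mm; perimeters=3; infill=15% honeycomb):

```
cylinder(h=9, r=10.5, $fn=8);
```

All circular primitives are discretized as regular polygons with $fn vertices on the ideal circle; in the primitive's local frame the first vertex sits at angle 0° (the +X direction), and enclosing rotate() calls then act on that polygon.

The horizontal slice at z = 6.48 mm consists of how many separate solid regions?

At z = 6.48 mm: the r=10.5 cylinder contributes a regular 8-gon of circumradius 10.5. The result has 1 disconnected region.

1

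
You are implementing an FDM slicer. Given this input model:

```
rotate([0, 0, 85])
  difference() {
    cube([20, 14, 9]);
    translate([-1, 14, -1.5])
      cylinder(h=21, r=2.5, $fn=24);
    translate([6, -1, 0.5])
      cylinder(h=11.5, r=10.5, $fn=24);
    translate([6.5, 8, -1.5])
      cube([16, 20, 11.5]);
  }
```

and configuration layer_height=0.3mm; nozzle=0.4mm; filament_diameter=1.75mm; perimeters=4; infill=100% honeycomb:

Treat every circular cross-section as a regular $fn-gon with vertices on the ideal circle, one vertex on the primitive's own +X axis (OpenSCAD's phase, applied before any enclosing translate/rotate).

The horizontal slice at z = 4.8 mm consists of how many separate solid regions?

At z = 4.8 mm: the cube is present — its section is the full 20×14 rectangle; the r=2.5 cylinder at (-1, 14) gives a regular 24-gon of circumradius 2.5 (constant along its height); the cylinder at (6, -1): section is a regular 24-gon, circumradius r=10.5; the cube at (6.5, 8) is present — its section is the full 16×20 rectangle; After the difference (first − rest): starting from the 20×14 cube, the r=2.5 cylinder at (-1, 14) partially overlaps it — only the 2.44 mm² overlap (of its 19.41 mm²) is removed, clipping the outline; the r=10.5 cylinder at (6, -1) partially overlaps it — only the 128.18 mm² overlap (of its 342.42 mm²) is removed, clipping the outline; the 16×20 cube at (6.5, 8) partially overlaps it — only the 76.57 mm² overlap (of its 320.00 mm²) is removed, clipping the outline — 2 connected regions; (rotated 85° about Z; rotation is an isometry so areas/perimeters/island counts are preserved). The result has 2 disconnected regions.

2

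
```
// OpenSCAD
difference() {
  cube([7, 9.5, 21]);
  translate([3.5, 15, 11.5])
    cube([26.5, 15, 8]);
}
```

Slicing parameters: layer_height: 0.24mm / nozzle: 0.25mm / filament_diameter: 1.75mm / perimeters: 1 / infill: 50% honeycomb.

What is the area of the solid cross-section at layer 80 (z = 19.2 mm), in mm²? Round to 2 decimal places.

At z = 19.2 mm: the 7×9.5 cube contributes its full rectangle (area 66.50 mm²); the cube at (3.5, 15) is present — its section is the full 26.5×15 rectangle (area 397.50 mm²); After the difference (first − rest): starting from the 7×9.5 cube (66.50 mm²), the 26.5×15 cube at (3.5, 15) misses the remaining region (no effect) — area = 66.50 mm². Overall, the cross-section is a single solid region. Net area = 66.50 mm².

66.50 mm²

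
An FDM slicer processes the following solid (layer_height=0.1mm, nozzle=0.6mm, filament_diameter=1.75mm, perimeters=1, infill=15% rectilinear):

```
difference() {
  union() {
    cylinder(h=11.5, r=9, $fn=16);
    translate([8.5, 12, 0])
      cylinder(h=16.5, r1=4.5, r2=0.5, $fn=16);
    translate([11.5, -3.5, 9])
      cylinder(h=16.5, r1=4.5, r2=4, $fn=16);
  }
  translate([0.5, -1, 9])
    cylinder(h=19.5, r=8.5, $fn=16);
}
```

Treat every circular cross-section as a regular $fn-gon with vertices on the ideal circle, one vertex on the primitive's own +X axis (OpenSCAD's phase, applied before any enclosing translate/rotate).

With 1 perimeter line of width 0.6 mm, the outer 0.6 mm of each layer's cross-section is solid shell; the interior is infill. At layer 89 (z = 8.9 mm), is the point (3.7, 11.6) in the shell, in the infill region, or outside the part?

outside

At z = 8.9 mm: the r=9 cylinder gives a regular 16-gon of circumradius 9 (constant along its height); the cone at (8.5, 12) (r1=4.5→r2=0.5) has section circumradius 2.342 here — a regular 16-gon; the cone at (11.5, -3.5) is absent (z outside [9, 25.5]); Taking the union: the 2 present regions are separate (no shared area or edge), so areas and boundary lengths simply add and each stays a separate island — 2 connected regions; the cylinder at (0.5, -1) does not reach this height (z outside [9, 28.5]); Taking the first minus the rest: none of the subtracted shapes is present at this height, so the result so far is unchanged — 2 connected regions. Overall, the cross-section has 2 separate islands. The nearest boundary edge runs (6.34, 11.10)→(6.16, 12.00); distance from the point to it = 2.49 mm. The point is not inside any of the regions above, so it lies outside the cross-section (2.49 mm from the nearest boundary).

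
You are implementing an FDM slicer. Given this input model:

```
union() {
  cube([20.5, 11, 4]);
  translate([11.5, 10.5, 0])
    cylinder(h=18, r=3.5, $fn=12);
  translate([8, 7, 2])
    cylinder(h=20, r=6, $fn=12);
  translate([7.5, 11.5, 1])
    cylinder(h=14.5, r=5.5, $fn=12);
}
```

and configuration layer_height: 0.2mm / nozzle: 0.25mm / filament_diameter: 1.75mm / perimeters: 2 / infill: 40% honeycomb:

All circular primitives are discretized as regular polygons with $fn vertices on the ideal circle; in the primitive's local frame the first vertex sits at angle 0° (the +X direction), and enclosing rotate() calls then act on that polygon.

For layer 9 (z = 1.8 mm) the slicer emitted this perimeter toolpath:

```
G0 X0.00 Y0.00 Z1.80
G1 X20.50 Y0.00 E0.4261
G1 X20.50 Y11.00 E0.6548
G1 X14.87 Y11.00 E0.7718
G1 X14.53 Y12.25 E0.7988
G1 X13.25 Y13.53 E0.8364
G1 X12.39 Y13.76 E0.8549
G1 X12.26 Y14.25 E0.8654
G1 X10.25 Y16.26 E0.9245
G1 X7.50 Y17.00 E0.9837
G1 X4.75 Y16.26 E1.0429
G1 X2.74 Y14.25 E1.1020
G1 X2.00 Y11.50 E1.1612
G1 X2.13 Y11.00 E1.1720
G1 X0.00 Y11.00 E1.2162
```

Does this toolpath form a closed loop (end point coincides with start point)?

no

Start point (G0): (0.00, 0.00). End point (last G1): the path does not return to the start — open.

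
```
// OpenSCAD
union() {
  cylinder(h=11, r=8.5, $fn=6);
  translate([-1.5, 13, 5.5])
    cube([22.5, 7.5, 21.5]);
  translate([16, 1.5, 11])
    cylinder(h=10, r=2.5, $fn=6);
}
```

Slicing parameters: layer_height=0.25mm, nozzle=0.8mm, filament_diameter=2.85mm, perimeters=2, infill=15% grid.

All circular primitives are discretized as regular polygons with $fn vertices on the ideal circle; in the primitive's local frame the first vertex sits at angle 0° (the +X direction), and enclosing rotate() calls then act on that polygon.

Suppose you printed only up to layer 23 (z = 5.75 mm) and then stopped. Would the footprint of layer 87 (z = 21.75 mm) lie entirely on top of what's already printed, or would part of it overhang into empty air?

Compare the two slices. At z = 5.75: the cylinder: section is a regular 6-gon, circumradius r=8.5 (area = (6/2)·8.500²·sin(360°/6) = 187.71 mm²); the 22.5×7.5 cube at (-1.5, 13) contributes its full rectangle (area 168.75 mm²); the cylinder at (16, 1.5) is not intersected at this z (z outside [11, 21]); Merging all regions: the 2 present regions are separate (no shared area or edge), so areas and boundary lengths simply add and each stays a separate island — area = 356.46 mm². At z = 21.75: the cylinder does not reach this height (z outside [0, 11]); the 22.5×7.5 cube at (-1.5, 13) contributes its full rectangle (area 168.75 mm²); the cylinder at (16, 1.5) does not reach this height (z outside [11, 21]); Taking the union: only the 22.5×7.5 cube at (-1.5, 13) is present, so the union is just that shape — area = 168.75 mm². Checking containment: the cross-section at z = 21.75 is a subset of the cross-section at z = 5.75.

entirely on top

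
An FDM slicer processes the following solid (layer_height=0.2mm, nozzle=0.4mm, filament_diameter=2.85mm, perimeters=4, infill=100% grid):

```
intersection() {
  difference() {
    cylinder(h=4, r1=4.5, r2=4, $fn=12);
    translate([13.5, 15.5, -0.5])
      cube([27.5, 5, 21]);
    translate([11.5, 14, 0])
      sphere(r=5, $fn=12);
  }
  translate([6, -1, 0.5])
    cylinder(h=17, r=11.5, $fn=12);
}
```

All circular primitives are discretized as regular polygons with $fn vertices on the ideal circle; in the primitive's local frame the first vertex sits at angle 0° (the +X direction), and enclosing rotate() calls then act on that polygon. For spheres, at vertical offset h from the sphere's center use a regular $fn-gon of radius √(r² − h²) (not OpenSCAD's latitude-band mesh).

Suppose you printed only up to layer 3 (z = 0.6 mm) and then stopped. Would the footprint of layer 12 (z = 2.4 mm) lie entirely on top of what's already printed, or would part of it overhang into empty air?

Compare the two slices. At z = 0.6: the cone contributes a regular 12-gon of circumradius 4.425 (interpolated between r1=4.5 and r2=4 at t=0.150) (area = (12/2)·4.425²·sin(360°/12) = 58.74 mm²); the 27.5×5 cube at (13.5, 15.5) contributes its full rectangle (area 137.50 mm²); the r=5 sphere at (11.5, 14) contributes a regular 12-gon of circumradius √(5²−0.6²) = 4.964 (area = (12/2)·4.964²·sin(360°/12) = 73.92 mm²); After the difference (first − rest): starting from the cone (58.74 mm²), the 27.5×5 cube at (13.5, 15.5) misses the remaining region (no effect); the r=5 sphere at (11.5, 14) misses the remaining region (no effect) — area = 58.74 mm²; the r=11.5 cylinder at (6, -1) gives a regular 12-gon of circumradius 11.5 (constant along its height) (area = (12/2)·11.500²·sin(360°/12) = 396.75 mm²); Taking the intersection: that combined region lies inside the r=11.5 cylinder at (6, -1), so it is kept whole — area = 58.74 mm². At z = 2.4: the cone contributes a regular 12-gon of circumradius 4.200 (interpolated between r1=4.5 and r2=4 at t=0.600) (area = (12/2)·4.200²·sin(360°/12) = 52.92 mm²); the 27.5×5 cube at (13.5, 15.5) contributes its full rectangle (area 137.50 mm²); the r=5 sphere at (11.5, 14) slices to a regular 12-gon of circumradius 4.386 (√(r²−h²) with h=2.4 from center) (area = (12/2)·4.386²·sin(360°/12) = 57.72 mm²); Taking the first minus the rest: starting from the cone (52.92 mm²), the 27.5×5 cube at (13.5, 15.5) misses the remaining region (no effect); the r=5 sphere at (11.5, 14) misses the remaining region (no effect) — area = 52.92 mm²; the r=11.5 cylinder at (6, -1) contributes a regular 12-gon of circumradius 11.5 (area = (12/2)·11.500²·sin(360°/12) = 396.75 mm²); Keeping only the common overlap: that combined region lies inside the r=11.5 cylinder at (6, -1), so it is kept whole — area = 52.92 mm². Checking containment: the cross-section at z = 2.4 is a subset of the cross-section at z = 0.6.

entirely on top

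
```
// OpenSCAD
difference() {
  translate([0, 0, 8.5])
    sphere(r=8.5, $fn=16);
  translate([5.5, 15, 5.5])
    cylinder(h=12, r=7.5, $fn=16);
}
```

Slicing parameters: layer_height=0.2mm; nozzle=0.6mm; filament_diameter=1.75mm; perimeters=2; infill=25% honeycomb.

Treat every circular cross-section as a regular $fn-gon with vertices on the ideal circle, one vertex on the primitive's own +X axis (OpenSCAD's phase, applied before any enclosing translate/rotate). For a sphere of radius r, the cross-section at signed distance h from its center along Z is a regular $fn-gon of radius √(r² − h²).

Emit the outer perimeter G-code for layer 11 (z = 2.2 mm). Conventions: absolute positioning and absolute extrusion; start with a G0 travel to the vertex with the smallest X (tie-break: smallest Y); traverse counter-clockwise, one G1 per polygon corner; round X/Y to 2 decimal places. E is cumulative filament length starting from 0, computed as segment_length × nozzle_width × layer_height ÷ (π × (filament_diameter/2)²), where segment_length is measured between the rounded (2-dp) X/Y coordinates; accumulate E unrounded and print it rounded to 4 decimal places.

G0 X-5.71 Y0.00 Z2.20
G1 X-5.27 Y-2.18 E0.1110
G1 X-4.03 Y-4.03 E0.2221
G1 X-2.18 Y-5.27 E0.3332
G1 X0.00 Y-5.71 E0.4441
G1 X2.18 Y-5.27 E0.5551
G1 X4.03 Y-4.03 E0.6662
G1 X5.27 Y-2.18 E0.7773
G1 X5.71 Y0.00 E0.8883
G1 X5.27 Y2.18 E0.9992
G1 X4.03 Y4.03 E1.1103
G1 X2.18 Y5.27 E1.2214
G1 X0.00 Y5.71 E1.3324
G1 X-2.18 Y5.27 E1.4433
G1 X-4.03 Y4.03 E1.5545
G1 X-5.27 Y2.18 E1.6656
G1 X-5.71 Y0.00 E1.7765

At z = 2.2 mm: the sphere: section is a regular 16-gon, circumradius = √(r²−h²) = √(8.5²−6.3²) = 5.706; the cylinder at (5.5, 15) does not reach this height (z outside [5.5, 17.5]); After the difference (first − rest): none of the subtracted shapes is present at this height, so the r=8.5 sphere is unchanged — 1 connected region. The outline is a single polygon with 16 vertices. Extrusion per mm of travel: 0.6 × 0.2 / (π × 0.875²) = 0.049890. Accumulating E over each segment gives final E = 1.7765.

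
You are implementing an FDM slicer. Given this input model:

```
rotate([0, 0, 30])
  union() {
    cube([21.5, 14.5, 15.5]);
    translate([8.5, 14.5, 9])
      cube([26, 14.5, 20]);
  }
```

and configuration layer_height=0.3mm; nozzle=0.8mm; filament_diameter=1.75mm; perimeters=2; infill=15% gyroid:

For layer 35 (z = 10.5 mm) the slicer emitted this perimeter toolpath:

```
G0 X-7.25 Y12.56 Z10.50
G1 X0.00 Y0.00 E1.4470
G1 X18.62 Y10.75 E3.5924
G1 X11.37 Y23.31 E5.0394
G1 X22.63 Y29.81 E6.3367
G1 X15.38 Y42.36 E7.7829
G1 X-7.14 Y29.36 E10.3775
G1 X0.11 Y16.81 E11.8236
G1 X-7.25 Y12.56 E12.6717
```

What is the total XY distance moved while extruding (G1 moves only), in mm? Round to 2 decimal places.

Sum the Euclidean lengths of each G1 segment: total = 127.00 mm.

127.00 mm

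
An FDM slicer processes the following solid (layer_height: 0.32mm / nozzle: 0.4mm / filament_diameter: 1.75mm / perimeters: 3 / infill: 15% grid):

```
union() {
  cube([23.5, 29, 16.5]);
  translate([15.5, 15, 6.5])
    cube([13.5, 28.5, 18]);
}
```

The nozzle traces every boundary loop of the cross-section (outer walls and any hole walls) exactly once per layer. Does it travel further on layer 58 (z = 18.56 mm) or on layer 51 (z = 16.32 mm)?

Layer 58 (z = 18.56): the cube does not reach this height (z outside [0, 16.5]); the cube at (15.5, 15) (footprint 13.5×28.5) is included at this height (perimeter 84.00 mm); Merging all regions: only the 13.5×28.5 cube at (15.5, 15) is present, so the union is just that shape — boundary = 84.00 mm. So its perimeter = 84.00 mm. Layer 51 (z = 16.32): the cube is present — its section is the full 23.5×29 rectangle (perimeter 105.00 mm); the 13.5×28.5 cube at (15.5, 15) contributes its full rectangle (perimeter 84.00 mm); Merging all regions: the regions partially overlap (shared area 112.00 mm²), so the edge portions inside another operand are dropped and the merged outline is re-measured after clipping — boundary = 145.00 mm. So its perimeter = 145.00 mm. Layer 51 is larger (145.00 vs 84.00 mm).

layer 51 (z = 16.32 mm)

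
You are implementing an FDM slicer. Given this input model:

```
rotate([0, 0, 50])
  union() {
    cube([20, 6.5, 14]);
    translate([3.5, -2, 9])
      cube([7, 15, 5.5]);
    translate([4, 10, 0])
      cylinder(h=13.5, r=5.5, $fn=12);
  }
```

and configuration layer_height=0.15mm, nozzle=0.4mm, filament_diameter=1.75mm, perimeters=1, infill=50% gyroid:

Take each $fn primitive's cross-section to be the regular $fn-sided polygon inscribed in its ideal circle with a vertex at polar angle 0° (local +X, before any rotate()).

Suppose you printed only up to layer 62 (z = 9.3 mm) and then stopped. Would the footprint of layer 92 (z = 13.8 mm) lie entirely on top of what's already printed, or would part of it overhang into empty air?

entirely on top

Compare the two slices. At z = 9.3: the 20×6.5 cube contributes its full rectangle (area 130.00 mm²); the cube at (3.5, -2) (footprint 7×15) is included at this height (area 105.00 mm²); the r=5.5 cylinder at (4, 10) contributes a regular 12-gon of circumradius 5.5 (area = (12/2)·5.500²·sin(360°/12) = 90.75 mm²); Merging all regions: the regions partially overlap — summed areas 325.75 mm² minus the doubly-counted overlap 91.99 mm² gives 233.76 mm² — area = 233.76 mm²; (whole slice rotated 50° about Z — lengths, areas and connectivity unchanged). At z = 13.8: the 20×6.5 cube contributes its full rectangle (area 130.00 mm²); the cube at (3.5, -2) (footprint 7×15) is included at this height (area 105.00 mm²); the cylinder at (4, 10) is not intersected at this z (z outside [0, 13.5]); Combining (union): the regions partially overlap — summed areas 235.00 mm² minus the doubly-counted overlap 45.50 mm² gives 189.50 mm² — area = 189.50 mm²; (whole slice rotated 50° about Z — lengths, areas and connectivity unchanged). Checking containment: the cross-section at z = 13.8 is a subset of the cross-section at z = 9.3.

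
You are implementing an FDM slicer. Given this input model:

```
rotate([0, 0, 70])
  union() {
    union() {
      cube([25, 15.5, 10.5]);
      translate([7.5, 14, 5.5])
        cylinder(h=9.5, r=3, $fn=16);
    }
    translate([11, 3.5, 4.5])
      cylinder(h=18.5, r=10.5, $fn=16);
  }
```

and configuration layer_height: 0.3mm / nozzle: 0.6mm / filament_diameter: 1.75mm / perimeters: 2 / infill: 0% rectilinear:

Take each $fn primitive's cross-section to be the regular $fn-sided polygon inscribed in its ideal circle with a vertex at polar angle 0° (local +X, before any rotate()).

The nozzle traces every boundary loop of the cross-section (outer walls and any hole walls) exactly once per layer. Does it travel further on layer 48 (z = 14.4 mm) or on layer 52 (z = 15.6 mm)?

Layer 48 (z = 14.4): the cube is absent (z outside [0, 10.5]); the cylinder at (7.5, 14): section is a regular 16-gon, circumradius r=3 (perimeter = 2·16·3.000·sin(180°/16) = 18.73 mm); Taking the union: only the r=3 cylinder at (7.5, 14) is present, so the union is just that shape — boundary = 18.73 mm; the r=10.5 cylinder at (11, 3.5) gives a regular 16-gon of circumradius 10.5 (constant along its height) (perimeter = 2·16·10.500·sin(180°/16) = 65.55 mm); Taking the union: the regions partially overlap (shared area 8.88 mm²), so the edge portions inside another operand are dropped and the merged outline is re-measured after clipping — boundary = 71.52 mm; (whole slice rotated 70° about Z — lengths, areas and connectivity unchanged). So its perimeter = 71.52 mm. Layer 52 (z = 15.6): the cube is absent (z outside [0, 10.5]); the cylinder at (7.5, 14) is not intersected at this z (z outside [5.5, 15]); Combining (union): nothing is present at this height; the r=10.5 cylinder at (11, 3.5) gives a regular 16-gon of circumradius 10.5 (constant along its height) (perimeter = 2·16·10.500·sin(180°/16) = 65.55 mm); Taking the union: only the r=10.5 cylinder at (11, 3.5) is present, so the union is just that shape — boundary = 65.55 mm; (rotated 70° about Z; rotation is an isometry so areas/perimeters/island counts are preserved). So its perimeter = 65.55 mm. Layer 48 is larger (71.52 vs 65.55 mm).

layer 48 (z = 14.4 mm)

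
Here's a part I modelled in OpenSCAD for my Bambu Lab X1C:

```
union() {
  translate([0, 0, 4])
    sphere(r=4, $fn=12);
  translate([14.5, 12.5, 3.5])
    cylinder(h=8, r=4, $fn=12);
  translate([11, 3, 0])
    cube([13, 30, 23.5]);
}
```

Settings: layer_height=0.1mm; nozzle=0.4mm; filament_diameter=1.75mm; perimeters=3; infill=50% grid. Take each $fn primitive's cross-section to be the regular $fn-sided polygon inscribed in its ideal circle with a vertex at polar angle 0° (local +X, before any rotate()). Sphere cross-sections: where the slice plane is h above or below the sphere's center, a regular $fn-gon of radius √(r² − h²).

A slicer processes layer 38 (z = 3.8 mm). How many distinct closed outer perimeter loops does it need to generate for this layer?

2

At z = 3.8 mm: the r=4 sphere contributes a regular 12-gon of circumradius √(4²−0.2²) = 3.995; the cylinder at (14.5, 12.5): section is a regular 12-gon, circumradius r=4; the 13×30 cube at (11, 3) contributes its full rectangle; Taking the union: the regions partially overlap (shared area 47.07 mm²), so overlapping operands fuse into one piece — 2 connected regions. The result has 2 disconnected regions.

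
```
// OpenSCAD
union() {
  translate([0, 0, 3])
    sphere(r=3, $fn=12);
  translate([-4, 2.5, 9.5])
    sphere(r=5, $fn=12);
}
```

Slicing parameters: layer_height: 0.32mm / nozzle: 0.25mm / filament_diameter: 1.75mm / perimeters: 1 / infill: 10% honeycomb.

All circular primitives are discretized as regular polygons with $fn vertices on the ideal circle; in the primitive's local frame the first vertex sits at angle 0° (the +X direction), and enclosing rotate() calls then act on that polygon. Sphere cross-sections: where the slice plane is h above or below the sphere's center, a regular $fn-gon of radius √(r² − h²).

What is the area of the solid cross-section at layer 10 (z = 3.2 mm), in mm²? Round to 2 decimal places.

26.88 mm²

At z = 3.2 mm: the r=3 sphere slices to a regular 12-gon of circumradius 2.993 (√(r²−h²) with h=0.2 from center) (area = (12/2)·2.993²·sin(360°/12) = 26.88 mm²); the sphere at (-4, 2.5) is absent (|z−center|=6.300 > r=5); Combining (union): only the r=3 sphere is present, so the union is just that shape — area = 26.88 mm². Overall, the cross-section is a single solid region. Net area = 26.88 mm².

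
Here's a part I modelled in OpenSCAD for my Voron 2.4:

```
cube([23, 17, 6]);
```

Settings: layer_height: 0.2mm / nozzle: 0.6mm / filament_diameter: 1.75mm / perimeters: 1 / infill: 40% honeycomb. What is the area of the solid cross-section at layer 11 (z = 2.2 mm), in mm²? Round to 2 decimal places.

391.00 mm²

At z = 2.2 mm: the cube (footprint 23×17) is included at this height (area 391.00 mm²). Overall, the cross-section is a single solid region. Net area = 391.00 mm².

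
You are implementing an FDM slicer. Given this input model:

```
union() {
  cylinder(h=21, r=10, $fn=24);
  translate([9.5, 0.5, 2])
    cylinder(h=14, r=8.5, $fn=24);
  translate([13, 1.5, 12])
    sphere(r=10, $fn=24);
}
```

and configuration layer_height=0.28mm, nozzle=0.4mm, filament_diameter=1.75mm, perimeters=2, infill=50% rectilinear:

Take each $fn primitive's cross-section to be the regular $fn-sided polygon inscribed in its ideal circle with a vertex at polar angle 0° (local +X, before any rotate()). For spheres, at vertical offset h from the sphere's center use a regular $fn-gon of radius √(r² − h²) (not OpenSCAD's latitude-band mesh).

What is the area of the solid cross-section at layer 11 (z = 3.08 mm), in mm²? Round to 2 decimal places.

At z = 3.08 mm: the r=10 cylinder contributes a regular 24-gon of circumradius 10 (area = (24/2)·10.000²·sin(360°/24) = 310.58 mm²); the cylinder at (9.5, 0.5): section is a regular 24-gon, circumradius r=8.5 (area = (24/2)·8.500²·sin(360°/24) = 224.40 mm²); the r=10 sphere at (13, 1.5) contributes a regular 24-gon of circumradius √(10²−8.92²) = 4.520 (area = (24/2)·4.520²·sin(360°/24) = 63.46 mm²); Merging all regions: the regions partially overlap — summed areas 598.44 mm² minus the doubly-counted overlap 161.67 mm² gives 436.77 mm² — area = 436.77 mm². Overall, the cross-section is a single solid region. Net area = 436.77 mm².

436.77 mm²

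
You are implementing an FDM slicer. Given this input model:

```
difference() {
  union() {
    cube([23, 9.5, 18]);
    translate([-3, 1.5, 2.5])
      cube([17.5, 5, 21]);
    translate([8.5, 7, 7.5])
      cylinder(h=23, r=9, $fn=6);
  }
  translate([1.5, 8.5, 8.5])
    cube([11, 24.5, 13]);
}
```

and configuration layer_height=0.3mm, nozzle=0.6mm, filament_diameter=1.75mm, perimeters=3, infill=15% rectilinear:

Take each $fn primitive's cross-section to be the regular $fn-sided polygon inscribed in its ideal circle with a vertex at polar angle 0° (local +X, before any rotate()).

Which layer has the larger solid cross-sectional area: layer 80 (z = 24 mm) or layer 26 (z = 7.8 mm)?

layer 26 (z = 7.8 mm)

Layer 80 (z = 24): the cube is absent (z outside [0, 18]); the cube at (-3, 1.5) is not intersected at this z (z outside [2.5, 23.5]); the r=9 cylinder at (8.5, 7) gives a regular 6-gon of circumradius 9 (constant along its height) (area = (6/2)·9.000²·sin(360°/6) = 210.44 mm²); Combining (union): only the r=9 cylinder at (8.5, 7) is present, so the union is just that shape — area = 210.44 mm²; the cube at (1.5, 8.5) is not intersected at this z (z outside [8.5, 21.5]); After the difference (first − rest): none of the subtracted shapes is present at this height, so the result so far is unchanged — area = 210.44 mm². So its area = 210.44 mm². Layer 26 (z = 7.8): the cube is present — its section is the full 23×9.5 rectangle (area 218.50 mm²); the cube at (-3, 1.5) (footprint 17.5×5) is included at this height (area 87.50 mm²); the cylinder at (8.5, 7): section is a regular 6-gon, circumradius r=9 (area = (6/2)·9.000²·sin(360°/6) = 210.44 mm²); Combining (union): the regions partially overlap — summed areas 516.44 mm² minus the doubly-counted overlap 211.21 mm² gives 305.24 mm² — area = 305.24 mm²; the cube at (1.5, 8.5) is absent (z outside [8.5, 21.5]); Taking the first minus the rest: none of the subtracted shapes is present at this height, so that combined region is unchanged — area = 305.24 mm². So its area = 305.24 mm². Layer 26 is larger (305.24 vs 210.44 mm²).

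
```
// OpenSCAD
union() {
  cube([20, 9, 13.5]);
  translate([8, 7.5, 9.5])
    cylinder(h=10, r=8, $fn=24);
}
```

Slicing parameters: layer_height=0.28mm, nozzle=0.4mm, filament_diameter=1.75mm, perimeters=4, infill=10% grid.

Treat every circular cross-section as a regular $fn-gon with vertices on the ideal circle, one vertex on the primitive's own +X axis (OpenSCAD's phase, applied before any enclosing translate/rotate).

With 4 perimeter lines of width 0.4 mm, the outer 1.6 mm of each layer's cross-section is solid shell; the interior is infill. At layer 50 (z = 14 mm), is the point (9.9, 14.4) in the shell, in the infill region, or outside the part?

At z = 14 mm: the cube does not reach this height (z outside [0, 13.5]); the r=8 cylinder at (8, 7.5) gives a regular 24-gon of circumradius 8 (constant along its height); Taking the union: only the r=8 cylinder at (8, 7.5) is present, so the union is just that shape — 1 connected region. Overall, the cross-section is a single solid region. The nearest boundary edge runs (12.00, 14.43)→(10.07, 15.23); distance from the point to it = 0.83 mm. The point is inside the cross-section, 0.83 mm from the nearest boundary — within the 1.6 mm shell band (4 × 0.4).

shell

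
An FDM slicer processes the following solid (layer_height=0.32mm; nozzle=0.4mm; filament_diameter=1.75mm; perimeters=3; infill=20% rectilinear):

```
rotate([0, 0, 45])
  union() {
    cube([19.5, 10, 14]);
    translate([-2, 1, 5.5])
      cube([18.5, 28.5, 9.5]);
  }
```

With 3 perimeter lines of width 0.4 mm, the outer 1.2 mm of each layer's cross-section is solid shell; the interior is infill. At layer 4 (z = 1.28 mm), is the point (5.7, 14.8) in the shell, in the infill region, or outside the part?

At z = 1.28 mm: the 19.5×10 cube contributes its full rectangle; the cube at (-2, 1) is absent (z outside [5.5, 15]); Taking the union: only the 19.5×10 cube is present, so the union is just that shape — 1 connected region; (rotated 45° about Z; rotation is an isometry so areas/perimeters/island counts are preserved). Overall, the cross-section is a single solid region. Undo the 45° rotation: the query point maps to (14.496, 6.435) in the un-rotated model frame. The nearest boundary edge runs (19.50, 10.00)→(0.00, 10.00); distance from the point to it = 3.57 mm. The point is inside the cross-section and 3.57 mm from the nearest boundary — more than the 1.2 mm shell width (3 × 0.4), so it's in the infill interior.

infill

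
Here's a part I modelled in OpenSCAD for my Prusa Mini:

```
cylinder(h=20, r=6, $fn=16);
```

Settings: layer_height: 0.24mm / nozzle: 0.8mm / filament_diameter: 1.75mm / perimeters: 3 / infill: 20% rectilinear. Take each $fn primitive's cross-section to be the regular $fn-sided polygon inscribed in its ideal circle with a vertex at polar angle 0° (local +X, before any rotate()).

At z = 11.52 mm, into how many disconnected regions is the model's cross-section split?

1

At z = 11.52 mm: the cylinder: section is a regular 16-gon, circumradius r=6. The result has 1 disconnected region.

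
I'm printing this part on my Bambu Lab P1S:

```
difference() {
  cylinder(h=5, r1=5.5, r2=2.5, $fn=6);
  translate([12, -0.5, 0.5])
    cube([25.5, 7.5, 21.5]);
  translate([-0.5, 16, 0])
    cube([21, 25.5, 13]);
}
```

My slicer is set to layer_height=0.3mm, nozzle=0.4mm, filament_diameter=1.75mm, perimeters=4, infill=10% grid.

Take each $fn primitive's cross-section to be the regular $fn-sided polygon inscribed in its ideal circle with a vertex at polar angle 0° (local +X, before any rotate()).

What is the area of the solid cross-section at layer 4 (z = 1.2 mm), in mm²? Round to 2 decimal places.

At z = 1.2 mm: the cone contributes a regular 6-gon of circumradius 4.780 (interpolated between r1=5.5 and r2=2.5 at t=0.240) (area = (6/2)·4.780²·sin(360°/6) = 59.36 mm²); the cube at (12, -0.5) (footprint 25.5×7.5) is included at this height (area 191.25 mm²); the cube at (-0.5, 16) is present — its section is the full 21×25.5 rectangle (area 535.50 mm²); After the difference (first − rest): starting from the cone (59.36 mm²), the 25.5×7.5 cube at (12, -0.5) misses the remaining region (no effect); the 21×25.5 cube at (-0.5, 16) misses the remaining region (no effect) — area = 59.36 mm². Overall, the cross-section is a single solid region. Net area = 59.36 mm².

59.36 mm²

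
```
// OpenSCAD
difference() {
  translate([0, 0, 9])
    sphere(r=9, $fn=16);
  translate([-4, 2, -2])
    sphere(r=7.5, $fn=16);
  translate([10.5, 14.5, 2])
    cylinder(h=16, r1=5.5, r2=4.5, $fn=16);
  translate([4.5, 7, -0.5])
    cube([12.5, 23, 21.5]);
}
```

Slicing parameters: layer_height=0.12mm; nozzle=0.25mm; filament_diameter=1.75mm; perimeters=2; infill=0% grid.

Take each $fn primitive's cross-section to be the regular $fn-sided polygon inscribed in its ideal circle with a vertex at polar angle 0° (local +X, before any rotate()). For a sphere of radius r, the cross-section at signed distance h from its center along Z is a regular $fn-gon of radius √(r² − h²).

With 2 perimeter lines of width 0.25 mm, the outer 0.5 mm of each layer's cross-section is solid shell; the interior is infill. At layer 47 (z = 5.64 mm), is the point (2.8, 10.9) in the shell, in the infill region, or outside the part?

outside

At z = 5.64 mm: the r=9 sphere slices to a regular 16-gon of circumradius 8.349 (√(r²−h²) with h=3.36 from center); the sphere at (-4, 2) is not intersected at this z (|z−center|=7.640 > r=7.5); the cone at (10.5, 14.5) contributes a regular 16-gon of circumradius 5.272 (interpolated between r1=5.5 and r2=4.5 at t=0.227); the 12.5×23 cube at (4.5, 7) contributes its full rectangle; After the difference (first − rest): starting from the r=9 sphere, the cone at (10.5, 14.5) misses the remaining region (no effect); the 12.5×23 cube at (4.5, 7) misses the remaining region (no effect) — 1 connected region. Overall, the cross-section is a single solid region. The nearest boundary edge runs (0.00, 8.35)→(3.20, 7.71); distance from the point to it = 3.05 mm. The point is not inside any of the regions above, so it lies outside the cross-section (3.05 mm from the nearest boundary).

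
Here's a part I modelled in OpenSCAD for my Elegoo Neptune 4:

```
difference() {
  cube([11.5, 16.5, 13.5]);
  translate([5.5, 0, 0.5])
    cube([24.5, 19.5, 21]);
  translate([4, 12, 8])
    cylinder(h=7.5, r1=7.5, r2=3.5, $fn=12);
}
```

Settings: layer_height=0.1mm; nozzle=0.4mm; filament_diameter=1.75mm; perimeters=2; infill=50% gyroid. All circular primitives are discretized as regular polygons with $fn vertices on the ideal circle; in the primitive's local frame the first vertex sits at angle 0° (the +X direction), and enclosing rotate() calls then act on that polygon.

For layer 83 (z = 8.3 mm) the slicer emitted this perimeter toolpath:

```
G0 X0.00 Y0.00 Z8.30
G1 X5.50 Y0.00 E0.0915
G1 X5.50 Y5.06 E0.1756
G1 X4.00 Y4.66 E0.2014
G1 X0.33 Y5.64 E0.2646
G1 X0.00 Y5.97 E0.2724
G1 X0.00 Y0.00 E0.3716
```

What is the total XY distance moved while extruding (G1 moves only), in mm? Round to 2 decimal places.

22.35 mm

Sum the Euclidean lengths of each G1 segment: total = 22.35 mm.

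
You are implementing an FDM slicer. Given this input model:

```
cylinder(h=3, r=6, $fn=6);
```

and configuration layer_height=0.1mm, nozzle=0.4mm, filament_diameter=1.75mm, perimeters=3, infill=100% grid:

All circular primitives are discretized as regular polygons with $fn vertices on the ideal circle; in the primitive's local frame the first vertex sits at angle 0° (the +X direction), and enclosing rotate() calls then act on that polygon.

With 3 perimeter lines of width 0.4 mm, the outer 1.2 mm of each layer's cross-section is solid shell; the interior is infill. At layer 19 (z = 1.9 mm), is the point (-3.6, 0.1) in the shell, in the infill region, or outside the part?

infill

At z = 1.9 mm: the cylinder: section is a regular 6-gon, circumradius r=6. Overall, the cross-section is a single solid region. The nearest boundary edge runs (-3.00, 5.20)→(-6.00, 0.00); distance from the point to it = 2.03 mm. The point is inside the cross-section and 2.03 mm from the nearest boundary — more than the 1.2 mm shell width (3 × 0.4), so it's in the infill interior.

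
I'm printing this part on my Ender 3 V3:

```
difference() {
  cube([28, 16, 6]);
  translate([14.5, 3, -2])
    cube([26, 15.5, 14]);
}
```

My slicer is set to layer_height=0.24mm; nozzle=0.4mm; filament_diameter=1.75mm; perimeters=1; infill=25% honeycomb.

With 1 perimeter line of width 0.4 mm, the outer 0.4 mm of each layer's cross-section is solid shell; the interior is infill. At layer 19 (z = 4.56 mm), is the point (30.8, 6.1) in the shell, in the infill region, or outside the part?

At z = 4.56 mm: the cube is present — its section is the full 28×16 rectangle; the cube at (14.5, 3) is present — its section is the full 26×15.5 rectangle; Taking the first minus the rest: starting from the 28×16 cube, the 26×15.5 cube at (14.5, 3) partially overlaps it — only the 175.50 mm² overlap (of its 403.00 mm²) is removed, clipping the outline — 1 connected region. Overall, the cross-section is a single solid region. The nearest boundary edge runs (14.50, 3.00)→(28.00, 3.00); distance from the point to it = 4.18 mm. The point is not inside any of the regions above, so it lies outside the cross-section (4.18 mm from the nearest boundary).

outside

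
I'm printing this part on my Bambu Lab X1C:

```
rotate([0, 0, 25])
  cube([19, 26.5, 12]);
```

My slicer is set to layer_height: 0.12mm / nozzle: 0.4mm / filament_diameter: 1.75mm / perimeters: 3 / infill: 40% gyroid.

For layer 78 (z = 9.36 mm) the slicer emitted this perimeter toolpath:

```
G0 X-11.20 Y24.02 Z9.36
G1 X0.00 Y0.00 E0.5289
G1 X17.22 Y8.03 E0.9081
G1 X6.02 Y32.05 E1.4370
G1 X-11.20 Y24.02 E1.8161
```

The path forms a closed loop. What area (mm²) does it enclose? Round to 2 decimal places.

503.56 mm²

Apply the shoelace formula to the sequence of (X, Y) vertices; enclosed area = 503.56 mm².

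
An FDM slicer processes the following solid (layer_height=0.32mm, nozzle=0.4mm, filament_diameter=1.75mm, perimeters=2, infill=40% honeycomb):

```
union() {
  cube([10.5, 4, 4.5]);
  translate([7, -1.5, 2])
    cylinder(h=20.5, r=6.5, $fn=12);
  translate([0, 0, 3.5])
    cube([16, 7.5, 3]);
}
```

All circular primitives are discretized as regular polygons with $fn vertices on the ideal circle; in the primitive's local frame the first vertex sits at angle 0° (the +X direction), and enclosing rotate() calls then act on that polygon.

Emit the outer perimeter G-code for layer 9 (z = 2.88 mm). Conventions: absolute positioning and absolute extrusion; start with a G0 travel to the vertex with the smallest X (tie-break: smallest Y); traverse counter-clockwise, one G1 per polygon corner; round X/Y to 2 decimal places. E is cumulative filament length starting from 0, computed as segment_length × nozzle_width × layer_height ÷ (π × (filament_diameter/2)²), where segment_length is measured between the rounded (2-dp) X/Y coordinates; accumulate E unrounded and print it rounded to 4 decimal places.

At z = 2.88 mm: the 10.5×4 cube contributes its full rectangle; the cylinder at (7, -1.5): section is a regular 12-gon, circumradius r=6.5; the cube is absent (z outside [3.5, 6.5]); Merging all regions: the regions partially overlap (shared area 34.39 mm²), so overlapping operands fuse into one piece — 1 connected region. The outline is a single polygon with 18 vertices. Extrusion per mm of travel: 0.4 × 0.32 / (π × 0.875²) = 0.053216. Accumulating E over each segment gives final E = 2.3402.

G0 X0.00 Y0.00 Z2.88
G1 X0.90 Y0.00 E0.0479
G1 X0.50 Y-1.50 E0.1305
G1 X1.37 Y-4.75 E0.3096
G1 X3.75 Y-7.13 E0.4887
G1 X7.00 Y-8.00 E0.6677
G1 X10.25 Y-7.13 E0.8468
G1 X12.63 Y-4.75 E1.0259
G1 X13.50 Y-1.50 E1.2049
G1 X12.63 Y1.75 E1.3840
G1 X10.50 Y3.88 E1.5443
G1 X10.50 Y4.00 E1.5506
G1 X10.38 Y4.00 E1.5570
G1 X10.25 Y4.13 E1.5668
G1 X7.00 Y5.00 E1.7459
G1 X3.75 Y4.13 E1.9249
G1 X3.62 Y4.00 E1.9347
G1 X0.00 Y4.00 E2.1273
G1 X0.00 Y0.00 E2.3402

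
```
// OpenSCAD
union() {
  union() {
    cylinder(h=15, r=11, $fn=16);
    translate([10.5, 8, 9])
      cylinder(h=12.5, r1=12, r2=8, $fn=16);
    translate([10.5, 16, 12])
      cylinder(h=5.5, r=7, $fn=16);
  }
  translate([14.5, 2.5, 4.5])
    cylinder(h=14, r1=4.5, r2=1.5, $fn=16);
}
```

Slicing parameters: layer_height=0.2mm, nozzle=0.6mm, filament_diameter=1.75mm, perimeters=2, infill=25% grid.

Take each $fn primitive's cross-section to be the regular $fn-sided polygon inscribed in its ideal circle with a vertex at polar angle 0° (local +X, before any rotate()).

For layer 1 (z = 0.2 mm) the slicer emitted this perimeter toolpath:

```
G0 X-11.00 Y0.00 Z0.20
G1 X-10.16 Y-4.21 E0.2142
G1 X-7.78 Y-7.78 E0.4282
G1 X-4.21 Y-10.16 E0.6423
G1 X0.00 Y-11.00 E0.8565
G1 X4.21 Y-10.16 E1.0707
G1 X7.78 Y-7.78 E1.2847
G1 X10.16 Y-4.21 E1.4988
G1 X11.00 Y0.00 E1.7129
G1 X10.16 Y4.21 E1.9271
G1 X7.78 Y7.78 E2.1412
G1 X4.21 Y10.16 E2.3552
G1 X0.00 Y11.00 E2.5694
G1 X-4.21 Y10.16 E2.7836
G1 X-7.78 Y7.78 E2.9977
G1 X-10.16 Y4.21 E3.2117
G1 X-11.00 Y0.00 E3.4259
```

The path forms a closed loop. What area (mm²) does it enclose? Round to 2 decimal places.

370.40 mm²

Apply the shoelace formula to the sequence of (X, Y) vertices; enclosed area = 370.40 mm².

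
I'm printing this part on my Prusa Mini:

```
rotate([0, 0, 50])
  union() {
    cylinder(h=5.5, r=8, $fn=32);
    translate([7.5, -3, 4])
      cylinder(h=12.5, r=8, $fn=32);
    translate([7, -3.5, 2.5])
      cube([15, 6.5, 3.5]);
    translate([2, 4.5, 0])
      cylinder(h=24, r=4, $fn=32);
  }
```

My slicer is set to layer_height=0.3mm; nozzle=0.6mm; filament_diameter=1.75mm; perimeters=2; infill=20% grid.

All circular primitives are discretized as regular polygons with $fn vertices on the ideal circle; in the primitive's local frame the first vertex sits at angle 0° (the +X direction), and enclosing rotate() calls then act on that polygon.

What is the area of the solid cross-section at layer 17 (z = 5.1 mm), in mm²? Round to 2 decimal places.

At z = 5.1 mm: the cylinder: section is a regular 32-gon, circumradius r=8 (area = (32/2)·8.000²·sin(360°/32) = 199.77 mm²); the r=8 cylinder at (7.5, -3) contributes a regular 32-gon of circumradius 8 (area = (32/2)·8.000²·sin(360°/32) = 199.77 mm²); the cube at (7, -3.5) is present — its section is the full 15×6.5 rectangle (area 97.50 mm²); the r=4 cylinder at (2, 4.5) contributes a regular 32-gon of circumradius 4 (area = (32/2)·4.000²·sin(360°/32) = 49.94 mm²); Combining (union): the regions partially overlap — summed areas 546.99 mm² minus the doubly-counted overlap 172.42 mm² gives 374.57 mm² — area = 374.57 mm²; (whole slice rotated 50° about Z — lengths, areas and connectivity unchanged). Overall, the cross-section is a single solid region. Net area = 374.57 mm².

374.57 mm²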